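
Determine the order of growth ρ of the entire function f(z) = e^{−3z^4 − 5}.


|e^{−3z^4 − 5}| = e^{Re(-3·z^4) + -5} ≤ e^{3|z|^4 + -5} = e^{3r^4 + -5} on |z| = r, so ρ ≤ 4. Choosing z on |z|=r so that -3·z^4 is real positive (always possible by picking arg z appropriately) gives |f(z)| = e^{3r^4 + -5}, matching the bound. The additive constant -5 does not affect log log M(r) ~ 4·log r. Hence ρ = 4.
Therefore ρ = 4.

Order ρ = 4.


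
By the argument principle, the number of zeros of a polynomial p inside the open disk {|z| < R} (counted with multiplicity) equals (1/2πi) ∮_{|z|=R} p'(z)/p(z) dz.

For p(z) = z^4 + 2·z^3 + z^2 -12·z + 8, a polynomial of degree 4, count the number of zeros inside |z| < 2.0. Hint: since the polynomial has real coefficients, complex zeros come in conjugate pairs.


The zeros of p are: 1, 1, (-2 + 2i), (-2 - 2i).
Their magnitudes are: 1, 1, 2.828, 2.828.
Zeros with |z| < R = 2.0: 1, 1.
Count = 2.
By the argument principle, (1/2πi) ∮_{|z|=R} p'(z)/p(z) dz equals exactly this count.

Number of zeros inside |z| < 2.0: 2.


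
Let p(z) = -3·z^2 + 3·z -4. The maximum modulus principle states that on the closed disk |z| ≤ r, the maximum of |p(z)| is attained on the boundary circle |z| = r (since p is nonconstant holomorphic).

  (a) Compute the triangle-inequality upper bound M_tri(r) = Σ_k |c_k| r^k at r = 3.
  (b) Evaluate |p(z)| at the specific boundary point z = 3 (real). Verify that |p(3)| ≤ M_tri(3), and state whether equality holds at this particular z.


Coefficients: c_0 = -4, c_1 = 3, c_2 = -3. Radius r = 3.
Part (a). Triangle bound: M_tri(r) = Σ_k |c_k| r^k
  = |-4|·3^0 + |3|·3^1 + |-3|·3^2
  = 4 + 9 + 27 = 40.
This bounds M(r) := max_{|z|=r} |p(z)| from above; equality holds iff all terms c_k z^k can be made to align in phase at a single z on |z|=r.
Part (b). At z = 3 (real, on the circle |z| = r):
  p(3) = (-4)·3^0 + (3)·3^1 + (-3)·3^2 = -22.
  |p(3)| = 22.
Check: |p(3)| = 22 ≤ 40 = M_tri(3). ✓ Equality does not hold at z = 3 (the coefficients have mixed signs, so the terms do not all align in phase there).

M_tri(3) = 40; |p(3)| = 22; equality at z=3: no.


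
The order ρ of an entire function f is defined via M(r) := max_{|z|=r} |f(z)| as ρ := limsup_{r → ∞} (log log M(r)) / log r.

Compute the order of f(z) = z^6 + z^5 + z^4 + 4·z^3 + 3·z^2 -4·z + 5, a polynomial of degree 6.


|f(z)| ≤ Σ|c_k|·r^k = O(r^6) as r → ∞. Polynomial growth is O(e^{r^ε}) for every ε > 0 (since r^6/e^{r^ε} → 0), so ρ ≤ ε for all ε > 0, i.e. ρ = 0. Every nonconstant polynomial has order 0.
Therefore ρ = 0.

Order ρ = 0.


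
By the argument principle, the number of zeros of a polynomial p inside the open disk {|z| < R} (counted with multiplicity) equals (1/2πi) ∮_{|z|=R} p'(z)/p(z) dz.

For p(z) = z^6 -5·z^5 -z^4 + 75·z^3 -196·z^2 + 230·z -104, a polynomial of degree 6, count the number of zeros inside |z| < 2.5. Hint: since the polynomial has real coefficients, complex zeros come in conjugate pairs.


The zeros of p are: -4, (3 + 2i), (3 - 2i), 1, (1 + 1i), (1 - 1i).
Their magnitudes are: 4, 3.606, 3.606, 1, 1.414, 1.414.
Zeros with |z| < R = 2.5: 1, (1 + 1i), (1 - 1i).
Count = 3.
By the argument principle, (1/2πi) ∮_{|z|=R} p'(z)/p(z) dz equals exactly this count.

Number of zeros inside |z| < 2.5: 3.


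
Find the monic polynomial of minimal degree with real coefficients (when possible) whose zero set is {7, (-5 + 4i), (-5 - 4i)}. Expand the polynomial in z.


The polynomial is p(z) = ∏_{α ∈ S} (z − α), where S = {7, (-5 + 4i), (-5 - 4i)}.
Expanding the product yields: p(z) = z^3 + 3·z^2 -29·z -287.
Note conjugate pairs combine to real quadratics: (z − (-5+4i))(z − (-5−4i)) = z² + 10z + 41.
The resulting polynomial has degree 3 and real coefficients as required.

p(z) = z^3 + 3·z^2 -29·z -287.


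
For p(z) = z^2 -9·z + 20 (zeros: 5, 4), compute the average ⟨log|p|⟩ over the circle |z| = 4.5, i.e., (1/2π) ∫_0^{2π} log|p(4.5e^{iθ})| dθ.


Zeros: 4, 5; r = 4.5.
Inside |z| < r: 4. Outside (|z| ≥ r): 5.
p(0) = 20, so log|p(0)| = log(20) = 2.9957.
Apply Jensen: I(r) = log|p(0)| + Σ_k log(r/|z_k|), summed over zeros inside |z| < r.
  log(r/|z_k|) for z_k = 4: log(4.5/4) = 0.1178
  Outside zeros (5) contribute nothing to the Jensen sum.
Sum over inside zeros: 0.1178.
I(r) = log|p(0)| + (inside sum) = 2.9957 + 0.1178 = 3.1135.
Note: since some zeros are outside |z| ≤ r, the simplified n·log(r) form does NOT apply — only the inside zeros contribute.

I(r) ≈ 3.1135.


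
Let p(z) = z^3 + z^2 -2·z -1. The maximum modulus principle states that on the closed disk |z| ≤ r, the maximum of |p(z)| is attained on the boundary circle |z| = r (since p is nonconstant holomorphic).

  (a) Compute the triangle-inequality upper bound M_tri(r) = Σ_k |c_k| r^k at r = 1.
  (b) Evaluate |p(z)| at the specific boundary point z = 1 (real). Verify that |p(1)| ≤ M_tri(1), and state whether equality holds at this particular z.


Coefficients: c_0 = -1, c_1 = -2, c_2 = 1, c_3 = 1. Radius r = 1.
Part (a). Triangle bound: M_tri(r) = Σ_k |c_k| r^k
  = |-1|·1^0 + |-2|·1^1 + |1|·1^2 + |1|·1^3
  = 1 + 2 + 1 + 1 = 5.
This bounds M(r) := max_{|z|=r} |p(z)| from above; equality holds iff all terms c_k z^k can be made to align in phase at a single z on |z|=r.
Part (b). At z = 1 (real, on the circle |z| = r):
  p(1) = (-1)·1^0 + (-2)·1^1 + (1)·1^2 + (1)·1^3 = -1.
  |p(1)| = 1.
Check: |p(1)| = 1 ≤ 5 = M_tri(1). ✓ Equality does not hold at z = 1 (the coefficients have mixed signs, so the terms do not all align in phase there).

M_tri(1) = 5; |p(1)| = 1; equality at z=1: no.


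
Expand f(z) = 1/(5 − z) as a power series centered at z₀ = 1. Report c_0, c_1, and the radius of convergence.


Let w = z − z₀, so z = z₀ + w.
Then 5 − z = 5 − (z₀ + w) = (5 − z₀) − w = 4 − w.
f(z) = 1/(4 − w) = (1/(4)) · 1/(1 − w/(4)) = Σ_{n≥0} w^n / (4)^(n+1).
So c_n = 1/(4)^(n+1):
  c_0 = 1/(4)^1 = 1/4.
  c_1 = 1/(4)^2 = 1/16.
The series is valid for |w/d| < 1, i.e. |z − z₀| < |d|.
Radius of convergence: R = |5 − z₀| = |4| = 4 (distance from z₀ to the singularity z = 5).

c_0 = 1/4, c_1 = 1/16; R = 4.


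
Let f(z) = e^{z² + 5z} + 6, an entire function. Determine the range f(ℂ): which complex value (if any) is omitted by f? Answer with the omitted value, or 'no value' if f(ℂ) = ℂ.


Little Picard bounds the complement of f(ℂ) to at most one point.
The exponent g(z) = z² + 5z is a nonconstant polynomial, hence surjective onto ℂ. So e^{g(z)} takes every value in {e^w : w ∈ ℂ} = ℂ ∖ {0}. Adding 6 shifts the range to ℂ ∖ {6}. f omits exactly 6.

Omitted value: 6.


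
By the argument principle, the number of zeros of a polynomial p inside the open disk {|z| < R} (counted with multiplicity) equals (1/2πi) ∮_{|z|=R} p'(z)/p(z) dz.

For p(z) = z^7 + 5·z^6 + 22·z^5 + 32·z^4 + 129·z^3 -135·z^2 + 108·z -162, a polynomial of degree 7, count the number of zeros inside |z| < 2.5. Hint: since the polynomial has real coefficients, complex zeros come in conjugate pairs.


The zeros of p are: (-3 + 3i), (-3 - 3i), 1, (0 + 3i), (0 - 3i), (0 + 1i), (0 - 1i).
Their magnitudes are: 4.243, 4.243, 1, 3, 3, 1, 1.
Zeros with |z| < R = 2.5: 1, (0 + 1i), (0 - 1i).
Count = 3.
By the argument principle, (1/2πi) ∮_{|z|=R} p'(z)/p(z) dz equals exactly this count.

Number of zeros inside |z| < 2.5: 3.


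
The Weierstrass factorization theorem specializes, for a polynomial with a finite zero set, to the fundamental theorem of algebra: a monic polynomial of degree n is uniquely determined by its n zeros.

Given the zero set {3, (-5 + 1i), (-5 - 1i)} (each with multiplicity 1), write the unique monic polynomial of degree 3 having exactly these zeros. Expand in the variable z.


The polynomial is p(z) = ∏_{α ∈ S} (z − α), where S = {3, (-5 + 1i), (-5 - 1i)}.
Expanding the product yields: p(z) = z^3 + 7·z^2 -4·z -78.
Note conjugate pairs combine to real quadratics: (z − (-5+1i))(z − (-5−1i)) = z² + 10z + 26.
The resulting polynomial has degree 3 and real coefficients as required.

p(z) = z^3 + 7·z^2 -4·z -78.


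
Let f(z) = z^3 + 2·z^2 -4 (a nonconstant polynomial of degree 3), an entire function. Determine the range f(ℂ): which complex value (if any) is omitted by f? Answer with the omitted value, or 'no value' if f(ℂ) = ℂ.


Little Picard bounds the complement of f(ℂ) to at most one point.
For every w ∈ ℂ, the equation p(z) − w = 0 is a nonconstant polynomial in z and hence has at least one root by the fundamental theorem of algebra. So p is surjective onto ℂ, omitting no value.

Omitted value: no value.


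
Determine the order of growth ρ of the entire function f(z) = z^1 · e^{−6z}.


M(r) = max_{|z|=r} |1|·|z|^1·|e^{−6z}| = 1·r^1 · e^{6r^1} (the factors attain their maxima compatibly on |z|=r). Then log M(r) = log 1 + 1·log r + 6r^1, dominated by the last term, so log log M(r) ~ 1·log r. The polynomial factor 1z^1 contributes only a log r term and does not affect the order. ρ = 1.
Therefore ρ = 1.

Order ρ = 1.


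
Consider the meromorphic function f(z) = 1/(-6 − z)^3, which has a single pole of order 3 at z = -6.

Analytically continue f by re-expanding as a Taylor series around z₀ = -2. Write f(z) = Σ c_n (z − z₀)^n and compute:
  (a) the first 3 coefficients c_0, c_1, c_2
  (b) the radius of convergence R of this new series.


Let w = z − z₀, so z = z₀ + w.
Then -6 − z = -6 − (z₀ + w) = (-6 − z₀) − w = -4 − w.
f(z) = 1/(-4 − w)^3 = (1/(-4)^3) · (1 − w/(-4))^{−3}.
By the binomial series (1−u)^{−3} = Σ_{n≥0} C(n+2, 2) u^n for |u|<1, with u = w/(-4):
  c_n = C(n+2, 2) / (-4)^(n+3).
  c_0 = 1/(-4)^3 = -1/64.
  c_1 = 3/(-4)^4 = 3/256.
  c_2 = 6/(-4)^5 = -3/512.
The series is valid for |w/d| < 1, i.e. |z − z₀| < |d|.
Radius of convergence: R = |-6 − z₀| = |-4| = 4 (distance from z₀ to the singularity z = -6).

c_0 = -1/64, c_1 = 3/256, c_2 = -3/512; R = 4.


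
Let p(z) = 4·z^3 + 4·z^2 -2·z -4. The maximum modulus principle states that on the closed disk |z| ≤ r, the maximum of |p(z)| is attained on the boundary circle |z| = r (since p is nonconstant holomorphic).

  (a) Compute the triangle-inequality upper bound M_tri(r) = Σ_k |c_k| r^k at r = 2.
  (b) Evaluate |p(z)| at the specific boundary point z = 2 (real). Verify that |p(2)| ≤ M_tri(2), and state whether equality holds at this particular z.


Coefficients: c_0 = -4, c_1 = -2, c_2 = 4, c_3 = 4. Radius r = 2.
Part (a). Triangle bound: M_tri(r) = Σ_k |c_k| r^k
  = |-4|·2^0 + |-2|·2^1 + |4|·2^2 + |4|·2^3
  = 4 + 4 + 16 + 32 = 56.
This bounds M(r) := max_{|z|=r} |p(z)| from above; equality holds iff all terms c_k z^k can be made to align in phase at a single z on |z|=r.
Part (b). At z = 2 (real, on the circle |z| = r):
  p(2) = (-4)·2^0 + (-2)·2^1 + (4)·2^2 + (4)·2^3 = 40.
  |p(2)| = 40.
Check: |p(2)| = 40 ≤ 56 = M_tri(2). ✓ Equality does not hold at z = 2 (the coefficients have mixed signs, so the terms do not all align in phase there).

M_tri(2) = 56; |p(2)| = 40; equality at z=2: no.


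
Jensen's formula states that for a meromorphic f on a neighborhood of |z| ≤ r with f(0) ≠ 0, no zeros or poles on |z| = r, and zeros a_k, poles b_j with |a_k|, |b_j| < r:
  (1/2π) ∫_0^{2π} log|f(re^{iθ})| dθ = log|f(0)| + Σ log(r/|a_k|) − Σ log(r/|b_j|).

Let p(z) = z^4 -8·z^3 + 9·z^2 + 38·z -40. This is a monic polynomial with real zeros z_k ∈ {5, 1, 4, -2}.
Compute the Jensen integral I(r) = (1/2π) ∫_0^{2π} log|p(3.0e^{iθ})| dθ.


Zeros: -2, 1, 4, 5; r = 3.0.
Inside |z| < r: -2, 1. Outside (|z| ≥ r): 4, 5.
p(0) = -40, so log|p(0)| = log(40) = 3.6889.
Apply Jensen: I(r) = log|p(0)| + Σ_k log(r/|z_k|), summed over zeros inside |z| < r.
  log(r/|z_k|) for z_k = 1: log(3.0/1) = 1.0986
  log(r/|z_k|) for z_k = -2: log(3.0/2) = 0.4055
  Outside zeros (4, 5) contribute nothing to the Jensen sum.
Sum over inside zeros: 1.5041.
I(r) = log|p(0)| + (inside sum) = 3.6889 + 1.5041 = 5.1930.
Note: since some zeros are outside |z| ≤ r, the simplified n·log(r) form does NOT apply — only the inside zeros contribute.

I(r) ≈ 5.1930.


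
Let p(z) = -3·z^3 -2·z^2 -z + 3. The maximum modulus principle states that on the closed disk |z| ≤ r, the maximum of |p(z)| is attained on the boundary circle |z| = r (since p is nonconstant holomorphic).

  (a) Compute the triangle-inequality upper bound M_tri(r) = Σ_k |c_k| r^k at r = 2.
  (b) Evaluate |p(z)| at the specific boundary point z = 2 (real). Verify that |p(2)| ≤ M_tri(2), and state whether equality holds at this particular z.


Coefficients: c_0 = 3, c_1 = -1, c_2 = -2, c_3 = -3. Radius r = 2.
Part (a). Triangle bound: M_tri(r) = Σ_k |c_k| r^k
  = |3|·2^0 + |-1|·2^1 + |-2|·2^2 + |-3|·2^3
  = 3 + 2 + 8 + 24 = 37.
This bounds M(r) := max_{|z|=r} |p(z)| from above; equality holds iff all terms c_k z^k can be made to align in phase at a single z on |z|=r.
Part (b). At z = 2 (real, on the circle |z| = r):
  p(2) = (3)·2^0 + (-1)·2^1 + (-2)·2^2 + (-3)·2^3 = -31.
  |p(2)| = 31.
Check: |p(2)| = 31 ≤ 37 = M_tri(2). ✓ Equality does not hold at z = 2 (the coefficients have mixed signs, so the terms do not all align in phase there).

M_tri(2) = 37; |p(2)| = 31; equality at z=2: no.


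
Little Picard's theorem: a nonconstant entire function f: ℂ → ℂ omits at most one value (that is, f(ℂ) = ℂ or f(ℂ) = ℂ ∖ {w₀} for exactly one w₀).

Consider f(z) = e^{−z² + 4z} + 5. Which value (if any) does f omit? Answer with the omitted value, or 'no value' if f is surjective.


Little Picard bounds the complement of f(ℂ) to at most one point.
The exponent g(z) = −z² + 4z is a nonconstant polynomial, hence surjective onto ℂ. So e^{g(z)} takes every value in {e^w : w ∈ ℂ} = ℂ ∖ {0}. Adding 5 shifts the range to ℂ ∖ {5}. f omits exactly 5.

Omitted value: 5.


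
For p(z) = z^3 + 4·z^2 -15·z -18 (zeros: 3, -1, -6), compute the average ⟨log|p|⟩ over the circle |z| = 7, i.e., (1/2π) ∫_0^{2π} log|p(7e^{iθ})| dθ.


Zeros: -6, -1, 3; r = 7.
Inside |z| < r: -6, -1, 3. Outside (|z| ≥ r): ∅.
p(0) = -18, so log|p(0)| = log(18) = 2.8904.
Apply Jensen: I(r) = log|p(0)| + Σ_k log(r/|z_k|), summed over zeros inside |z| < r.
  log(r/|z_k|) for z_k = 3: log(7/3) = 0.8473
  log(r/|z_k|) for z_k = -1: log(7/1) = 1.9459
  log(r/|z_k|) for z_k = -6: log(7/6) = 0.1542
Sum over inside zeros: 2.9474.
I(r) = log|p(0)| + (inside sum) = 2.8904 + 2.9474 = 5.8377.
Closed form (all zeros inside, monic): I(r) = n·log(r) = 3·log(7) = 5.8377. ✓

I(r) ≈ 5.8377.


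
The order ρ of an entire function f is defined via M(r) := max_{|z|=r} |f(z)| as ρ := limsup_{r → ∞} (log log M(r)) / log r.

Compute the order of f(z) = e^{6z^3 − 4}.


|e^{6z^3 − 4}| = e^{Re(6·z^3) + -4} ≤ e^{6|z|^3 + -4} = e^{6r^3 + -4} on |z| = r, so ρ ≤ 3. Choosing z on |z|=r so that 6·z^3 is real positive (always possible by picking arg z appropriately) gives |f(z)| = e^{6r^3 + -4}, matching the bound. The additive constant -4 does not affect log log M(r) ~ 3·log r. Hence ρ = 3.
Therefore ρ = 3.

Order ρ = 3.


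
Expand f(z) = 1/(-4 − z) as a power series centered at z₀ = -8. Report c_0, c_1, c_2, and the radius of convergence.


Let w = z − z₀, so z = z₀ + w.
Then -4 − z = -4 − (z₀ + w) = (-4 − z₀) − w = 4 − w.
f(z) = 1/(4 − w) = (1/(4)) · 1/(1 − w/(4)) = Σ_{n≥0} w^n / (4)^(n+1).
So c_n = 1/(4)^(n+1):
  c_0 = 1/(4)^1 = 1/4.
  c_1 = 1/(4)^2 = 1/16.
  c_2 = 1/(4)^3 = 1/64.
The series is valid for |w/d| < 1, i.e. |z − z₀| < |d|.
Radius of convergence: R = |-4 − z₀| = |4| = 4 (distance from z₀ to the singularity z = -4).

c_0 = 1/4, c_1 = 1/16, c_2 = 1/64; R = 4.


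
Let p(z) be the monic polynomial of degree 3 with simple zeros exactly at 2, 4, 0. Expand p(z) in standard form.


The polynomial is p(z) = ∏_{α ∈ S} (z − α), where S = {2, 4, 0}.
Expanding the product yields: p(z) = z^3 -6·z^2 + 8·z.
The resulting polynomial has degree 3 and real coefficients as required.

p(z) = z^3 -6·z^2 + 8·z.


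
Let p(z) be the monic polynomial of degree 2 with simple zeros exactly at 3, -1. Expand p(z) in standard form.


The polynomial is p(z) = ∏_{α ∈ S} (z − α), where S = {3, -1}.
Expanding the product yields: p(z) = z^2 -2·z -3.
The resulting polynomial has degree 2 and real coefficients as required.

p(z) = z^2 -2·z -3.


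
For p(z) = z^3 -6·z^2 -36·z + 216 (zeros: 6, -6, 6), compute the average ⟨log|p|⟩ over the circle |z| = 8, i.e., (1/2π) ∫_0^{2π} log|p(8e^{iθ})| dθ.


Zeros: -6, 6, 6; r = 8.
Inside |z| < r: -6, 6, 6. Outside (|z| ≥ r): ∅.
p(0) = 216, so log|p(0)| = log(216) = 5.3753.
Apply Jensen: I(r) = log|p(0)| + Σ_k log(r/|z_k|), summed over zeros inside |z| < r.
  log(r/|z_k|) for z_k = 6: log(8/6) = 0.2877
  log(r/|z_k|) for z_k = -6: log(8/6) = 0.2877
  log(r/|z_k|) for z_k = 6: log(8/6) = 0.2877
Sum over inside zeros: 0.8630.
I(r) = log|p(0)| + (inside sum) = 5.3753 + 0.8630 = 6.2383.
Closed form (all zeros inside, monic): I(r) = n·log(r) = 3·log(8) = 6.2383. ✓

I(r) ≈ 6.2383.


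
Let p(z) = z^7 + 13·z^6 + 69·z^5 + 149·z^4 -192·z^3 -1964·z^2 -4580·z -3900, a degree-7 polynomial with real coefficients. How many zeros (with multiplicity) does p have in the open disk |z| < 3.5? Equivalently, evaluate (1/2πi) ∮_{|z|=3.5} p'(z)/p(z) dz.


The zeros of p are: (-3 + 1i), (-3 - 1i), (-2 + 3i), (-2 - 3i), (-3 + 1i), (-3 - 1i), 3.
Their magnitudes are: 3.162, 3.162, 3.606, 3.606, 3.162, 3.162, 3.
Zeros with |z| < R = 3.5: (-3 + 1i), (-3 - 1i), (-3 + 1i), (-3 - 1i), 3.
Count = 5.
By the argument principle, (1/2πi) ∮_{|z|=R} p'(z)/p(z) dz equals exactly this count.

Number of zeros inside |z| < 3.5: 5.


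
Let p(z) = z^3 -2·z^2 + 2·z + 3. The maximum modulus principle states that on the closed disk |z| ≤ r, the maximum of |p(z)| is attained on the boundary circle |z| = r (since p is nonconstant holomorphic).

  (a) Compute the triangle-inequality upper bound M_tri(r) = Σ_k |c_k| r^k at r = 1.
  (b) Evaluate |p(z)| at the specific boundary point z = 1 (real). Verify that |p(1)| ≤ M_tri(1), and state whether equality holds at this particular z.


Coefficients: c_0 = 3, c_1 = 2, c_2 = -2, c_3 = 1. Radius r = 1.
Part (a). Triangle bound: M_tri(r) = Σ_k |c_k| r^k
  = |3|·1^0 + |2|·1^1 + |-2|·1^2 + |1|·1^3
  = 3 + 2 + 2 + 1 = 8.
This bounds M(r) := max_{|z|=r} |p(z)| from above; equality holds iff all terms c_k z^k can be made to align in phase at a single z on |z|=r.
Part (b). At z = 1 (real, on the circle |z| = r):
  p(1) = (3)·1^0 + (2)·1^1 + (-2)·1^2 + (1)·1^3 = 4.
  |p(1)| = 4.
Check: |p(1)| = 4 ≤ 8 = M_tri(1). ✓ Equality does not hold at z = 1 (the coefficients have mixed signs, so the terms do not all align in phase there).

M_tri(1) = 8; |p(1)| = 4; equality at z=1: no.


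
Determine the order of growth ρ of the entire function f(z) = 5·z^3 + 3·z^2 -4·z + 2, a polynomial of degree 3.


|f(z)| ≤ Σ|c_k|·r^k = O(r^3) as r → ∞. Polynomial growth is O(e^{r^ε}) for every ε > 0 (since r^3/e^{r^ε} → 0), so ρ ≤ ε for all ε > 0, i.e. ρ = 0. Every nonconstant polynomial has order 0.
Therefore ρ = 0.

Order ρ = 0.


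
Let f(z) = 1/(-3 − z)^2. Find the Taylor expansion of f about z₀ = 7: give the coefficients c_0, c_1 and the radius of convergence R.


Let w = z − z₀, so z = z₀ + w.
Then -3 − z = -3 − (z₀ + w) = (-3 − z₀) − w = -10 − w.
f(z) = 1/(-10 − w)^2 = (1/(-10)^2) · (1 − w/(-10))^{−2}.
By the binomial series (1−u)^{−2} = Σ_{n≥0} C(n+1, 1) u^n for |u|<1, with u = w/(-10):
  c_n = C(n+1, 1) / (-10)^(n+2).
  c_0 = 1/(-10)^2 = 1/100.
  c_1 = 2/(-10)^3 = -1/500.
The series is valid for |w/d| < 1, i.e. |z − z₀| < |d|.
Radius of convergence: R = |-3 − z₀| = |-10| = 10 (distance from z₀ to the singularity z = -3).

c_0 = 1/100, c_1 = -1/500; R = 10.


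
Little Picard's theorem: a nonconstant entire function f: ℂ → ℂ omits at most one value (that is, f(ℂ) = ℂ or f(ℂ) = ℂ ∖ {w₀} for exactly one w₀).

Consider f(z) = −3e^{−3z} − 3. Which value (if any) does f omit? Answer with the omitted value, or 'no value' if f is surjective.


Little Picard bounds the complement of f(ℂ) to at most one point.
e^{−3z} is never zero on ℂ, so -3·e^{−3z} takes every value in ℂ ∖ {0}. Adding -3 shifts the range to ℂ ∖ {-3}. Thus f omits exactly the value -3.

Omitted value: -3.


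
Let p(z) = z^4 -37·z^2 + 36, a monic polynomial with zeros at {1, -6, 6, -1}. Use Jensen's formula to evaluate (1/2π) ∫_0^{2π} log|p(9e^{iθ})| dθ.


Zeros: -6, -1, 1, 6; r = 9.
Inside |z| < r: -6, -1, 1, 6. Outside (|z| ≥ r): ∅.
p(0) = 36, so log|p(0)| = log(36) = 3.5835.
Apply Jensen: I(r) = log|p(0)| + Σ_k log(r/|z_k|), summed over zeros inside |z| < r.
  log(r/|z_k|) for z_k = 1: log(9/1) = 2.1972
  log(r/|z_k|) for z_k = -6: log(9/6) = 0.4055
  log(r/|z_k|) for z_k = 6: log(9/6) = 0.4055
  log(r/|z_k|) for z_k = -1: log(9/1) = 2.1972
Sum over inside zeros: 5.2054.
I(r) = log|p(0)| + (inside sum) = 3.5835 + 5.2054 = 8.7889.
Closed form (all zeros inside, monic): I(r) = n·log(r) = 4·log(9) = 8.7889. ✓

I(r) ≈ 8.7889.


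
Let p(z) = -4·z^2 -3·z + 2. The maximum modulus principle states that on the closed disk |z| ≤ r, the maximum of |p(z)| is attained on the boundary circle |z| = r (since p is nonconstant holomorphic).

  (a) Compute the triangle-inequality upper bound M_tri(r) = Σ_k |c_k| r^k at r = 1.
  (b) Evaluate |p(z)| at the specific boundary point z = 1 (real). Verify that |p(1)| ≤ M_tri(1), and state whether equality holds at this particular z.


Coefficients: c_0 = 2, c_1 = -3, c_2 = -4. Radius r = 1.
Part (a). Triangle bound: M_tri(r) = Σ_k |c_k| r^k
  = |2|·1^0 + |-3|·1^1 + |-4|·1^2
  = 2 + 3 + 4 = 9.
This bounds M(r) := max_{|z|=r} |p(z)| from above; equality holds iff all terms c_k z^k can be made to align in phase at a single z on |z|=r.
Part (b). At z = 1 (real, on the circle |z| = r):
  p(1) = (2)·1^0 + (-3)·1^1 + (-4)·1^2 = -5.
  |p(1)| = 5.
Check: |p(1)| = 5 ≤ 9 = M_tri(1). ✓ Equality does not hold at z = 1 (the coefficients have mixed signs, so the terms do not all align in phase there).

M_tri(1) = 9; |p(1)| = 5; equality at z=1: no.


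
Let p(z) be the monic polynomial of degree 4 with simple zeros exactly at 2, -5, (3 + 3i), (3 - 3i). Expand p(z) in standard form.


The polynomial is p(z) = ∏_{α ∈ S} (z − α), where S = {2, -5, (3 + 3i), (3 - 3i)}.
Expanding the product yields: p(z) = z^4 -3·z^3 -10·z^2 + 114·z -180.
Note conjugate pairs combine to real quadratics: (z − (3+3i))(z − (3−3i)) = z² − 6z + 18.
The resulting polynomial has degree 4 and real coefficients as required.

p(z) = z^4 -3·z^3 -10·z^2 + 114·z -180.


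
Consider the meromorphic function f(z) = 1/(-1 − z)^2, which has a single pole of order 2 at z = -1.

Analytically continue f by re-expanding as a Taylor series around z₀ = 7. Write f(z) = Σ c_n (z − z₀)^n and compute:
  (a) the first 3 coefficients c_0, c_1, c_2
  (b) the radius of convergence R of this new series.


Let w = z − z₀, so z = z₀ + w.
Then -1 − z = -1 − (z₀ + w) = (-1 − z₀) − w = -8 − w.
f(z) = 1/(-8 − w)^2 = (1/(-8)^2) · (1 − w/(-8))^{−2}.
By the binomial series (1−u)^{−2} = Σ_{n≥0} C(n+1, 1) u^n for |u|<1, with u = w/(-8):
  c_n = C(n+1, 1) / (-8)^(n+2).
  c_0 = 1/(-8)^2 = 1/64.
  c_1 = 2/(-8)^3 = -1/256.
  c_2 = 3/(-8)^4 = 3/4096.
The series is valid for |w/d| < 1, i.e. |z − z₀| < |d|.
Radius of convergence: R = |-1 − z₀| = |-8| = 8 (distance from z₀ to the singularity z = -1).

c_0 = 1/64, c_1 = -1/256, c_2 = 3/4096; R = 8.


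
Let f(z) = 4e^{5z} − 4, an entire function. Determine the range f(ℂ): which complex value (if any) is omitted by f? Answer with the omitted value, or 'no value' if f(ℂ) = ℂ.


Little Picard bounds the complement of f(ℂ) to at most one point.
e^{5z} is never zero on ℂ, so 4·e^{5z} takes every value in ℂ ∖ {0}. Adding -4 shifts the range to ℂ ∖ {-4}. Thus f omits exactly the value -4.

Omitted value: -4.


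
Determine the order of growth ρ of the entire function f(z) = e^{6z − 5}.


|e^{6z − 5}| = e^{Re(6·z) + -5} ≤ e^{6|z|^1 + -5} = e^{6r^1 + -5} on |z| = r, so ρ ≤ 1. Choosing z on |z|=r so that 6·z is real positive (always possible by picking arg z appropriately) gives |f(z)| = e^{6r^1 + -5}, matching the bound. The additive constant -5 does not affect log log M(r) ~ 1·log r. Hence ρ = 1.
Therefore ρ = 1.

Order ρ = 1.


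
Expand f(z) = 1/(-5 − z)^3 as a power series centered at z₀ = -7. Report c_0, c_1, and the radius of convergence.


Let w = z − z₀, so z = z₀ + w.
Then -5 − z = -5 − (z₀ + w) = (-5 − z₀) − w = 2 − w.
f(z) = 1/(2 − w)^3 = (1/(2)^3) · (1 − w/(2))^{−3}.
By the binomial series (1−u)^{−3} = Σ_{n≥0} C(n+2, 2) u^n for |u|<1, with u = w/(2):
  c_n = C(n+2, 2) / (2)^(n+3).
  c_0 = 1/(2)^3 = 1/8.
  c_1 = 3/(2)^4 = 3/16.
The series is valid for |w/d| < 1, i.e. |z − z₀| < |d|.
Radius of convergence: R = |-5 − z₀| = |2| = 2 (distance from z₀ to the singularity z = -5).

c_0 = 1/8, c_1 = 3/16; R = 2.


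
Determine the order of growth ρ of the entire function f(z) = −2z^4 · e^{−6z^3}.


M(r) = max_{|z|=r} |-2|·|z|^4·|e^{−6z^3}| = 2·r^4 · e^{6r^3} (the factors attain their maxima compatibly on |z|=r). Then log M(r) = log 2 + 4·log r + 6r^3, dominated by the last term, so log log M(r) ~ 3·log r. The polynomial factor -2z^4 contributes only a log r term and does not affect the order. ρ = 3.
Therefore ρ = 3.

Order ρ = 3.


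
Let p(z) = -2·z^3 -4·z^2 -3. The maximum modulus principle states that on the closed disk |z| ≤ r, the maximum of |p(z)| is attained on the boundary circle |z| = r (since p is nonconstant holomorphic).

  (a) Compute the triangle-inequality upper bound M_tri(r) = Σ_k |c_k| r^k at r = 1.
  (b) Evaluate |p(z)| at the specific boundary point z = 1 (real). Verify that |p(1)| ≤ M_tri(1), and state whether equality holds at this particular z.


Coefficients: c_0 = -3, c_1 = 0, c_2 = -4, c_3 = -2. Radius r = 1.
Part (a). Triangle bound: M_tri(r) = Σ_k |c_k| r^k
  = |-3|·1^0 + |0|·1^1 + |-4|·1^2 + |-2|·1^3
  = 3 + 0 + 4 + 2 = 9.
This bounds M(r) := max_{|z|=r} |p(z)| from above; equality holds iff all terms c_k z^k can be made to align in phase at a single z on |z|=r.
Part (b). At z = 1 (real, on the circle |z| = r):
  p(1) = (-3)·1^0 + (0)·1^1 + (-4)·1^2 + (-2)·1^3 = -9.
  |p(1)| = 9.
Since all nonzero coefficients share the same sign, |p(1)| = 9 = M_tri(1); the triangle bound is attained at z = 1, so in fact M(r) = 9.

M_tri(1) = 9; |p(1)| = 9; equality at z=1: yes.


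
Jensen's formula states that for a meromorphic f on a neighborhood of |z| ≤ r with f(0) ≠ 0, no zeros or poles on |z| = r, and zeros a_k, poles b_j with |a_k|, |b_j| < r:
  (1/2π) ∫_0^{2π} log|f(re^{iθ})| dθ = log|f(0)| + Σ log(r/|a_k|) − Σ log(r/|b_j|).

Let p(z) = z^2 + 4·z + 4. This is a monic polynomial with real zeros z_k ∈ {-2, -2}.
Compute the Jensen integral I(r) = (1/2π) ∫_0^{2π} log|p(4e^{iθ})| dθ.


Zeros: -2, -2; r = 4.
Inside |z| < r: -2, -2. Outside (|z| ≥ r): ∅.
p(0) = 4, so log|p(0)| = log(4) = 1.3863.
Apply Jensen: I(r) = log|p(0)| + Σ_k log(r/|z_k|), summed over zeros inside |z| < r.
  log(r/|z_k|) for z_k = -2: log(4/2) = 0.6931
  log(r/|z_k|) for z_k = -2: log(4/2) = 0.6931
Sum over inside zeros: 1.3863.
I(r) = log|p(0)| + (inside sum) = 1.3863 + 1.3863 = 2.7726.
Closed form (all zeros inside, monic): I(r) = n·log(r) = 2·log(4) = 2.7726. ✓

I(r) ≈ 2.7726.


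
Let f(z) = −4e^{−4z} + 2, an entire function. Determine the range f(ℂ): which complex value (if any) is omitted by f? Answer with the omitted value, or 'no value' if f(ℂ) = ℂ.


Little Picard bounds the complement of f(ℂ) to at most one point.
e^{−4z} is never zero on ℂ, so -4·e^{−4z} takes every value in ℂ ∖ {0}. Adding 2 shifts the range to ℂ ∖ {2}. Thus f omits exactly the value 2.

Omitted value: 2.


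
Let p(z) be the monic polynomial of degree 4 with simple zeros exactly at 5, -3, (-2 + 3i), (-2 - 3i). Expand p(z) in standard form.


The polynomial is p(z) = ∏_{α ∈ S} (z − α), where S = {5, -3, (-2 + 3i), (-2 - 3i)}.
Expanding the product yields: p(z) = z^4 + 2·z^3 -10·z^2 -86·z -195.
Note conjugate pairs combine to real quadratics: (z − (-2+3i))(z − (-2−3i)) = z² + 4z + 13.
The resulting polynomial has degree 4 and real coefficients as required.

p(z) = z^4 + 2·z^3 -10·z^2 -86·z -195.


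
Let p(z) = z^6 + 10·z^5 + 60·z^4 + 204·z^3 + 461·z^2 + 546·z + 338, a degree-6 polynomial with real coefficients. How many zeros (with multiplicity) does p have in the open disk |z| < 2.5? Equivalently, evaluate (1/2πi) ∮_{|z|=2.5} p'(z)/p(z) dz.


The zeros of p are: (-1 + 1i), (-1 - 1i), (-2 + 3i), (-2 - 3i), (-2 + 3i), (-2 - 3i).
Their magnitudes are: 1.414, 1.414, 3.606, 3.606, 3.606, 3.606.
Zeros with |z| < R = 2.5: (-1 + 1i), (-1 - 1i).
Count = 2.
By the argument principle, (1/2πi) ∮_{|z|=R} p'(z)/p(z) dz equals exactly this count.

Number of zeros inside |z| < 2.5: 2.


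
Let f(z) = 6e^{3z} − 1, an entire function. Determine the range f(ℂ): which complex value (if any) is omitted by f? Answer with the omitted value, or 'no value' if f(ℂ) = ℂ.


Little Picard bounds the complement of f(ℂ) to at most one point.
e^{3z} is never zero on ℂ, so 6·e^{3z} takes every value in ℂ ∖ {0}. Adding -1 shifts the range to ℂ ∖ {-1}. Thus f omits exactly the value -1.

Omitted value: -1.


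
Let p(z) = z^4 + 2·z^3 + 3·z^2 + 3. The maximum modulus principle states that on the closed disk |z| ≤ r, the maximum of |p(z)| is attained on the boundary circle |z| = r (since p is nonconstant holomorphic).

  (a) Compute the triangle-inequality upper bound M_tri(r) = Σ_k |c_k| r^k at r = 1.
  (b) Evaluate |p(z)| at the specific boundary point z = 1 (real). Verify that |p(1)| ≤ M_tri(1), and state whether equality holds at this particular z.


Coefficients: c_0 = 3, c_1 = 0, c_2 = 3, c_3 = 2, c_4 = 1. Radius r = 1.
Part (a). Triangle bound: M_tri(r) = Σ_k |c_k| r^k
  = |3|·1^0 + |0|·1^1 + |3|·1^2 + |2|·1^3 + |1|·1^4
  = 3 + 0 + 3 + 2 + 1 = 9.
This bounds M(r) := max_{|z|=r} |p(z)| from above; equality holds iff all terms c_k z^k can be made to align in phase at a single z on |z|=r.
Part (b). At z = 1 (real, on the circle |z| = r):
  p(1) = (3)·1^0 + (0)·1^1 + (3)·1^2 + (2)·1^3 + (1)·1^4 = 9.
  |p(1)| = 9.
Since all nonzero coefficients share the same sign, |p(1)| = 9 = M_tri(1); the triangle bound is attained at z = 1, so in fact M(r) = 9.

M_tri(1) = 9; |p(1)| = 9; equality at z=1: yes.


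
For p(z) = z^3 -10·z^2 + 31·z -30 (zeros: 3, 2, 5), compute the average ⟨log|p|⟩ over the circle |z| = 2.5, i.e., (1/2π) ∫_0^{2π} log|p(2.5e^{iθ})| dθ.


Zeros: 2, 3, 5; r = 2.5.
Inside |z| < r: 2. Outside (|z| ≥ r): 3, 5.
p(0) = -30, so log|p(0)| = log(30) = 3.4012.
Apply Jensen: I(r) = log|p(0)| + Σ_k log(r/|z_k|), summed over zeros inside |z| < r.
  log(r/|z_k|) for z_k = 2: log(2.5/2) = 0.2231
  Outside zeros (3, 5) contribute nothing to the Jensen sum.
Sum over inside zeros: 0.2231.
I(r) = log|p(0)| + (inside sum) = 3.4012 + 0.2231 = 3.6243.
Note: since some zeros are outside |z| ≤ r, the simplified n·log(r) form does NOT apply — only the inside zeros contribute.

I(r) ≈ 3.6243.


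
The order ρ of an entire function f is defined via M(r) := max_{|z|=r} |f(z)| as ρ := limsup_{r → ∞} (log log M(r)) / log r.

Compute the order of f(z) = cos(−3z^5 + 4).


Write cos(w) = (e^{iw} ± e^{−iw})/(2 or 2i), so |cos(w)| ≤ e^{|w|}. With w = −3z^5 + 4, |w| ≤ 3r^5 + 4 on |z|=r, giving M(r) ≤ e^{3r^5 + 4} and ρ ≤ 5. For the lower bound, choose z on |z|=r with -3z^5 purely imaginary of modulus 3r^5; then |cos(−3z^5 + 4)| grows like e^{3r^5}/2, so ρ ≥ 5. Hence ρ = 5.
Therefore ρ = 5.

Order ρ = 5.


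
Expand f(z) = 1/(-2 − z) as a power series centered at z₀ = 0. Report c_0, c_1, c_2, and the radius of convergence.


Let w = z − z₀, so z = z₀ + w.
Then -2 − z = -2 − (z₀ + w) = (-2 − z₀) − w = -2 − w.
f(z) = 1/(-2 − w) = (1/(-2)) · 1/(1 − w/(-2)) = Σ_{n≥0} w^n / (-2)^(n+1).
So c_n = 1/(-2)^(n+1):
  c_0 = 1/(-2)^1 = -1/2.
  c_1 = 1/(-2)^2 = 1/4.
  c_2 = 1/(-2)^3 = -1/8.
The series is valid for |w/d| < 1, i.e. |z − z₀| < |d|.
Radius of convergence: R = |-2 − z₀| = |-2| = 2 (distance from z₀ to the singularity z = -2).

c_0 = -1/2, c_1 = 1/4, c_2 = -1/8; R = 2.


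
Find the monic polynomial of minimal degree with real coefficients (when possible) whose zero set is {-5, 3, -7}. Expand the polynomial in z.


The polynomial is p(z) = ∏_{α ∈ S} (z − α), where S = {-5, 3, -7}.
Expanding the product yields: p(z) = z^3 + 9·z^2 -z -105.
The resulting polynomial has degree 3 and real coefficients as required.

p(z) = z^3 + 9·z^2 -z -105.


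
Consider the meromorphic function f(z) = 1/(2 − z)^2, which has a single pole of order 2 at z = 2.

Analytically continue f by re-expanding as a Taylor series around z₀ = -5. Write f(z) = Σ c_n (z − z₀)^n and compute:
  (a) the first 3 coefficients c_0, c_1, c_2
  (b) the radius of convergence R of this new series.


Let w = z − z₀, so z = z₀ + w.
Then 2 − z = 2 − (z₀ + w) = (2 − z₀) − w = 7 − w.
f(z) = 1/(7 − w)^2 = (1/(7)^2) · (1 − w/(7))^{−2}.
By the binomial series (1−u)^{−2} = Σ_{n≥0} C(n+1, 1) u^n for |u|<1, with u = w/(7):
  c_n = C(n+1, 1) / (7)^(n+2).
  c_0 = 1/(7)^2 = 1/49.
  c_1 = 2/(7)^3 = 2/343.
  c_2 = 3/(7)^4 = 3/2401.
The series is valid for |w/d| < 1, i.e. |z − z₀| < |d|.
Radius of convergence: R = |2 − z₀| = |7| = 7 (distance from z₀ to the singularity z = 2).

c_0 = 1/49, c_1 = 2/343, c_2 = 3/2401; R = 7.


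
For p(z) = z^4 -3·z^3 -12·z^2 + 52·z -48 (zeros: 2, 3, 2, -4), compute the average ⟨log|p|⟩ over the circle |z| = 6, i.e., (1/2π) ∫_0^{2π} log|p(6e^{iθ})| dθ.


Zeros: -4, 2, 2, 3; r = 6.
Inside |z| < r: -4, 2, 2, 3. Outside (|z| ≥ r): ∅.
p(0) = -48, so log|p(0)| = log(48) = 3.8712.
Apply Jensen: I(r) = log|p(0)| + Σ_k log(r/|z_k|), summed over zeros inside |z| < r.
  log(r/|z_k|) for z_k = 2: log(6/2) = 1.0986
  log(r/|z_k|) for z_k = 3: log(6/3) = 0.6931
  log(r/|z_k|) for z_k = 2: log(6/2) = 1.0986
  log(r/|z_k|) for z_k = -4: log(6/4) = 0.4055
Sum over inside zeros: 3.2958.
I(r) = log|p(0)| + (inside sum) = 3.8712 + 3.2958 = 7.1670.
Closed form (all zeros inside, monic): I(r) = n·log(r) = 4·log(6) = 7.1670. ✓

I(r) ≈ 7.1670.


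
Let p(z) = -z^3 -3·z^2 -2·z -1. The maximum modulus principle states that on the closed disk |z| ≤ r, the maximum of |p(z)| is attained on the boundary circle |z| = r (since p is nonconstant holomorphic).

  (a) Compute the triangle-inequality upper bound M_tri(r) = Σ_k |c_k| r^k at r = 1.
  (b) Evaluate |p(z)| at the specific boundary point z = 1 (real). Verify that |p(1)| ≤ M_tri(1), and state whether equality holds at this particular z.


Coefficients: c_0 = -1, c_1 = -2, c_2 = -3, c_3 = -1. Radius r = 1.
Part (a). Triangle bound: M_tri(r) = Σ_k |c_k| r^k
  = |-1|·1^0 + |-2|·1^1 + |-3|·1^2 + |-1|·1^3
  = 1 + 2 + 3 + 1 = 7.
This bounds M(r) := max_{|z|=r} |p(z)| from above; equality holds iff all terms c_k z^k can be made to align in phase at a single z on |z|=r.
Part (b). At z = 1 (real, on the circle |z| = r):
  p(1) = (-1)·1^0 + (-2)·1^1 + (-3)·1^2 + (-1)·1^3 = -7.
  |p(1)| = 7.
Since all nonzero coefficients share the same sign, |p(1)| = 7 = M_tri(1); the triangle bound is attained at z = 1, so in fact M(r) = 7.

M_tri(1) = 7; |p(1)| = 7; equality at z=1: yes.


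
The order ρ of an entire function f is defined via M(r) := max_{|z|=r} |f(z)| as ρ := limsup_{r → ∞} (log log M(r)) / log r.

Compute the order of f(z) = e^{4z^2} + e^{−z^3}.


Each summand is entire of order 2 and 3 respectively (as in the single-exponential case). The order of a sum is at most the max of the orders, so ρ ≤ 3. For the lower bound: on |z|=r choose arg z so that -1z^3 is real positive; then |e^{-1z^3}| = e^{1r^3} while |e^{4z^2}| ≤ e^{4r^2} = o(e^{1r^3}). So |f| ≥ e^{1r^3}(1 − o(1)) and ρ ≥ 3. Hence ρ = max(2, 3) = 3.
Therefore ρ = 3.

Order ρ = 3.


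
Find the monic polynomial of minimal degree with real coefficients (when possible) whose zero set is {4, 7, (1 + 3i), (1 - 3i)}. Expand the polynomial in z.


The polynomial is p(z) = ∏_{α ∈ S} (z − α), where S = {4, 7, (1 + 3i), (1 - 3i)}.
Expanding the product yields: p(z) = z^4 -13·z^3 + 60·z^2 -166·z + 280.
Note conjugate pairs combine to real quadratics: (z − (1+3i))(z − (1−3i)) = z² − 2z + 10.
The resulting polynomial has degree 4 and real coefficients as required.

p(z) = z^4 -13·z^3 + 60·z^2 -166·z + 280.


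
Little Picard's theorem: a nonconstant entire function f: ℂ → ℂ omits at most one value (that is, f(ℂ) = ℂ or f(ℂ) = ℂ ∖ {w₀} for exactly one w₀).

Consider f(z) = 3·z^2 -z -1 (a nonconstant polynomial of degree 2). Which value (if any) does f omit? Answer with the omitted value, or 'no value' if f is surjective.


Little Picard bounds the complement of f(ℂ) to at most one point.
For every w ∈ ℂ, the equation p(z) − w = 0 is a nonconstant polynomial in z and hence has at least one root by the fundamental theorem of algebra. So p is surjective onto ℂ, omitting no value.

Omitted value: no value.


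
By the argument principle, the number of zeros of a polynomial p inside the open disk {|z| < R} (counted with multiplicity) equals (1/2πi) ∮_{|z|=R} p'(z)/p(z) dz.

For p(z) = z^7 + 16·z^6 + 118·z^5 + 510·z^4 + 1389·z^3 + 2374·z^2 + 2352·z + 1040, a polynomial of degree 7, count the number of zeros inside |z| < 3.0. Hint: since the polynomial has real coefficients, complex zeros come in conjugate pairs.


The zeros of p are: (-3 + 2i), (-3 - 2i), (-2 + 2i), (-2 - 2i), (-2 + 1i), (-2 - 1i), -2.
Their magnitudes are: 3.606, 3.606, 2.828, 2.828, 2.236, 2.236, 2.
Zeros with |z| < R = 3.0: (-2 + 2i), (-2 - 2i), (-2 + 1i), (-2 - 1i), -2.
Count = 5.
By the argument principle, (1/2πi) ∮_{|z|=R} p'(z)/p(z) dz equals exactly this count.

Number of zeros inside |z| < 3.0: 5.


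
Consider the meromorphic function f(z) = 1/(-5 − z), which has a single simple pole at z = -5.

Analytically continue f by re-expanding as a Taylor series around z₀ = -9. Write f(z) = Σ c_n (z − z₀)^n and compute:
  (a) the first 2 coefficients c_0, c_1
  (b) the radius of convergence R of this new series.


Let w = z − z₀, so z = z₀ + w.
Then -5 − z = -5 − (z₀ + w) = (-5 − z₀) − w = 4 − w.
f(z) = 1/(4 − w) = (1/(4)) · 1/(1 − w/(4)) = Σ_{n≥0} w^n / (4)^(n+1).
So c_n = 1/(4)^(n+1):
  c_0 = 1/(4)^1 = 1/4.
  c_1 = 1/(4)^2 = 1/16.
The series is valid for |w/d| < 1, i.e. |z − z₀| < |d|.
Radius of convergence: R = |-5 − z₀| = |4| = 4 (distance from z₀ to the singularity z = -5).

c_0 = 1/4, c_1 = 1/16; R = 4.


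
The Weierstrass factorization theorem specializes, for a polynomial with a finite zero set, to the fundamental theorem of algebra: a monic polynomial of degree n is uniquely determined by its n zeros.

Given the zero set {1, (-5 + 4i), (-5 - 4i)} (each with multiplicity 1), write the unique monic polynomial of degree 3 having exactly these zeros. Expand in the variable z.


The polynomial is p(z) = ∏_{α ∈ S} (z − α), where S = {1, (-5 + 4i), (-5 - 4i)}.
Expanding the product yields: p(z) = z^3 + 9·z^2 + 31·z -41.
Note conjugate pairs combine to real quadratics: (z − (-5+4i))(z − (-5−4i)) = z² + 10z + 41.
The resulting polynomial has degree 3 and real coefficients as required.

p(z) = z^3 + 9·z^2 + 31·z -41.


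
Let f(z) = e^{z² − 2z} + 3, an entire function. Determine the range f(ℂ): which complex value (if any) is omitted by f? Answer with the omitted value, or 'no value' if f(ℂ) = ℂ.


Little Picard bounds the complement of f(ℂ) to at most one point.
The exponent g(z) = z² − 2z is a nonconstant polynomial, hence surjective onto ℂ. So e^{g(z)} takes every value in {e^w : w ∈ ℂ} = ℂ ∖ {0}. Adding 3 shifts the range to ℂ ∖ {3}. f omits exactly 3.

Omitted value: 3.
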